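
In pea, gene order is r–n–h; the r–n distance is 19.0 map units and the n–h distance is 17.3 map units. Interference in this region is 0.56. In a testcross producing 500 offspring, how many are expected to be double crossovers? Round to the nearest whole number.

7

Map distances give recombination frequencies of 0.190 and 0.173 for the two intervals.
With interference 0.56 (so coincidence = 0.44), expected double-crossover frequency = 0.190 × 0.173 × 0.44 = 0.01446.
Expected number = 0.01446 × 500 = 7.23 ≈ 7.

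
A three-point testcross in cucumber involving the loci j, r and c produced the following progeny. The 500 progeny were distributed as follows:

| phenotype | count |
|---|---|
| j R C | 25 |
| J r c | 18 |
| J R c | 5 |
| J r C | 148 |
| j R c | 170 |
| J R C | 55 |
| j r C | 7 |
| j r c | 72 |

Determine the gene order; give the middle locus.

The two most frequent reciprocal classes, j R c and J r C, are the parental types, so the F1 was j R c / J r C.
The two rarest classes, J R c and j r C, are the double crossovers. Comparing them with the parentals, only the j allele has switched, so j is the middle locus and the order is r – j – c.

j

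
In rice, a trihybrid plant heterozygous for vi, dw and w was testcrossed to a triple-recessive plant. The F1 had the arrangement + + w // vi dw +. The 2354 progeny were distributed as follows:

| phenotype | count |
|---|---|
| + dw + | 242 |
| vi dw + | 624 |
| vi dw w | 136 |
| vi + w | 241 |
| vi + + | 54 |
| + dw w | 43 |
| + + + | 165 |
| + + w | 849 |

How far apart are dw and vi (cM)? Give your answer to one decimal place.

The two rarest classes, + dw w and vi + +, are the double crossovers. Comparing them with the parentals, only the dw allele has switched, so dw is the middle locus and the order is w – dw – vi.
Crossovers in the dw–vi interval produce the single-crossover classes vi + w and + dw + (241 + 242 = 483) plus the double crossovers (97).
RF(dw–vi) = (483 + 97) / 2354 = 580/2354 = 0.2464 → 24.6 cM.

24.6 cM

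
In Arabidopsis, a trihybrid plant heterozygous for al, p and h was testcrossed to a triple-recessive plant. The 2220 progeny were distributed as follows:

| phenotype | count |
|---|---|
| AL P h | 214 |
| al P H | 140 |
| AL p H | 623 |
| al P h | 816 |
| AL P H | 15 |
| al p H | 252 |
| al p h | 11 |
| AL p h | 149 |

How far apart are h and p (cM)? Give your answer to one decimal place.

14.2 cM

The two most frequent reciprocal classes, AL p H and al P h, are the parental types, so the F1 was AL p H / al P h.
The two rarest classes, AL P H and al p h, are the double crossovers. Comparing them with the parentals, only the p allele has switched, so p is the middle locus and the order is al – p – h.
Crossovers in the p–h interval produce the single-crossover classes AL p h and al P H (149 + 140 = 289) plus the double crossovers (26).
RF(p–h) = (289 + 26) / 2220 = 315/2220 = 0.1419 → 14.2 cM.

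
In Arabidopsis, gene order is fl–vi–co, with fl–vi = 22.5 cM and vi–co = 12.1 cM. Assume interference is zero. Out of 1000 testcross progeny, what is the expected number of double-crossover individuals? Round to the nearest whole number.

Map distances give recombination frequencies of 0.225 and 0.121 for the two intervals.
With no interference, expected double-crossover frequency = 0.225 × 0.121 = 0.02722.
Expected number = 0.02722 × 1000 = 27.22 ≈ 27.

27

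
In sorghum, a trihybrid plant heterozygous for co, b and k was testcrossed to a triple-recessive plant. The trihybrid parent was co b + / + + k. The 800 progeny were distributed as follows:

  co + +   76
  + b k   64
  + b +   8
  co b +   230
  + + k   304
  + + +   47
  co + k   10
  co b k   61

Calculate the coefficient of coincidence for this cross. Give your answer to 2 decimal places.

The two rarest classes, + b + and co + k, are the double crossovers. Comparing them with the parentals, only the co allele has switched, so co is the middle locus and the order is b – co – k.
b–co: (140 + 18)/800 = 0.1975; co–k: (108 + 18)/800 = 0.1575.
Expected DCO frequency = 0.1975 × 0.1575 ≈ 0.03111; observed = 18/800 ≈ 0.02250.
Coefficient of coincidence = 0.02250/0.03111 ≈ 0.72.

0.72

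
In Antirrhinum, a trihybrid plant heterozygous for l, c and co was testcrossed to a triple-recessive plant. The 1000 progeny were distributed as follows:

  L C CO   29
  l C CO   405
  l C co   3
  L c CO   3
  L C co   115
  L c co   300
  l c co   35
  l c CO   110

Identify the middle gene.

The two most frequent reciprocal classes, L c co and l C CO, are the parental types, so the F1 was L c co / l C CO.
The two rarest classes, L c CO and l C co, are the double crossovers. Comparing them with the parentals, only the co allele has switched, so co is the middle locus and the order is l – co – c.

co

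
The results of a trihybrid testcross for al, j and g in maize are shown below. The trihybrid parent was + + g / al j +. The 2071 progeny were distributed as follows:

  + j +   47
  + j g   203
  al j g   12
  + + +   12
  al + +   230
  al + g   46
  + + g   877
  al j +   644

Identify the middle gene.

The two rarest classes, + + + and al j g, are the double crossovers. Comparing them with the parentals, only the g allele has switched, so g is the middle locus and the order is al – g – j.

g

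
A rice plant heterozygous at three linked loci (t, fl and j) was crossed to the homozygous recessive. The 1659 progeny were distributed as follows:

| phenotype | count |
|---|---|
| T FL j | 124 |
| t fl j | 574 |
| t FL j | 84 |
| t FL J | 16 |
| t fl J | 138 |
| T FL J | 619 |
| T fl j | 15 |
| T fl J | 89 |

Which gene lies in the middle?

The two most frequent reciprocal classes, T FL J and t fl j, are the parental types, so the F1 was T FL J / t fl j.
The two rarest classes, t FL J and T fl j, are the double crossovers. Comparing them with the parentals, only the t allele has switched, so t is the middle locus and the order is j – t – fl.

t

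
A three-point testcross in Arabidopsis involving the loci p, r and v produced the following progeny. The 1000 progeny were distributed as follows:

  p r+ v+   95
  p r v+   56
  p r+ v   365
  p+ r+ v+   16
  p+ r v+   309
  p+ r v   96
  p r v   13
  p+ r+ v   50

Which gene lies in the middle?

r

The two most frequent reciprocal classes, p+ r v+ and p r+ v, are the parental types, so the F1 was p+ r v+ / p r+ v.
The two rarest classes, p+ r+ v+ and p r v, are the double crossovers. Comparing them with the parentals, only the r allele has switched, so r is the middle locus and the order is p – r – v.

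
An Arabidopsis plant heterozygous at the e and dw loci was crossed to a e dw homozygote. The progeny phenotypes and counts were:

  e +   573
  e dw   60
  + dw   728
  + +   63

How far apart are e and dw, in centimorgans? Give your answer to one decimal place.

The two most frequent classes, + dw (728) and e + (573), are the parental types, so the F1 was + dw / e +.
The recombinant classes are + + and e dw: 63 + 60 = 123.
Recombination frequency = 123/1424 = 0.0864 ≈ 8.6%, i.e. 8.6 centimorgans.

8.6 centimorgans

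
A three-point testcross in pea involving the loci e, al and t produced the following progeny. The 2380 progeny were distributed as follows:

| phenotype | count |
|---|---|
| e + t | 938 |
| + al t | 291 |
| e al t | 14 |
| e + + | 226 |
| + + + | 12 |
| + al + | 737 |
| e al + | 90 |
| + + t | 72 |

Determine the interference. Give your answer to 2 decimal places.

The two most frequent reciprocal classes, e + t and + al +, are the parental types, so the F1 was e + t / + al +.
The two rarest classes, e al t and + + +, are the double crossovers. Comparing them with the parentals, only the al allele has switched, so al is the middle locus and the order is e – al – t.
e–al: (162 + 26)/2380 = 0.0790; al–t: (517 + 26)/2380 = 0.2282.
Expected DCO frequency = 0.0790 × 0.2282 ≈ 0.01803; observed = 26/2380 ≈ 0.01092.
Coefficient of coincidence = 0.01092/0.01803 ≈ 0.61; interference = 1 − 0.61 = 0.39.

0.39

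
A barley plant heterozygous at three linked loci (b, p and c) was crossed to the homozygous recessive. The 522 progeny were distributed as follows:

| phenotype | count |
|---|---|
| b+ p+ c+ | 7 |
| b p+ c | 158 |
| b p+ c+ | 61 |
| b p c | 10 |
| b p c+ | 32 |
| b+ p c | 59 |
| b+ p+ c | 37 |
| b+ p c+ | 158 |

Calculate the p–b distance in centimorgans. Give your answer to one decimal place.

16.5 centimorgans

The two most frequent reciprocal classes, b p+ c and b+ p c+, are the parental types, so the F1 was b p+ c / b+ p c+.
The two rarest classes, b p c and b+ p+ c+, are the double crossovers. Comparing them with the parentals, only the p allele has switched, so p is the middle locus and the order is c – p – b.
Crossovers in the p–b interval produce the single-crossover classes b+ p+ c and b p c+ (37 + 32 = 69) plus the double crossovers (17).
RF(p–b) = (69 + 17) / 522 = 86/522 = 0.1648 → 16.5 centimorgans.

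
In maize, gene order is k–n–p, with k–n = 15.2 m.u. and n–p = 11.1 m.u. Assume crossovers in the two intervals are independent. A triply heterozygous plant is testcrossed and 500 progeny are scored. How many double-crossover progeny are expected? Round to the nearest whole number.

8

Map distances give recombination frequencies of 0.152 and 0.111 for the two intervals.
With no interference, expected double-crossover frequency = 0.152 × 0.111 = 0.01687.
Expected number = 0.01687 × 500 = 8.44 ≈ 8.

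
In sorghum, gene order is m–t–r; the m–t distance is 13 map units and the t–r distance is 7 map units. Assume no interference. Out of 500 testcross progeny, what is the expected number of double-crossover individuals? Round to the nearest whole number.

5

Map distances give recombination frequencies of 0.130 and 0.070 for the two intervals.
With no interference, expected double-crossover frequency = 0.130 × 0.070 = 0.00910.
Expected number = 0.00910 × 500 = 4.55 ≈ 5.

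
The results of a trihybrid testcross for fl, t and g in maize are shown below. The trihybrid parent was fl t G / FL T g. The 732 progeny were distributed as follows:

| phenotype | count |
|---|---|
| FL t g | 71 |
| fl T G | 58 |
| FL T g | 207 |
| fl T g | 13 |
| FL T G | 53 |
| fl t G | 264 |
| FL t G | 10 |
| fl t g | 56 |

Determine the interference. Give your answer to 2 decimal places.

The two rarest classes, FL t G and fl T g, are the double crossovers. Comparing them with the parentals, only the fl allele has switched, so fl is the middle locus and the order is t – fl – g.
t–fl: (129 + 23)/732 = 0.2077; fl–g: (109 + 23)/732 = 0.1803.
Expected DCO frequency = 0.2077 × 0.1803 ≈ 0.03745; observed = 23/732 ≈ 0.03142.
Coefficient of coincidence = 0.03142/0.03745 ≈ 0.84; interference = 1 − 0.84 = 0.16.

0.16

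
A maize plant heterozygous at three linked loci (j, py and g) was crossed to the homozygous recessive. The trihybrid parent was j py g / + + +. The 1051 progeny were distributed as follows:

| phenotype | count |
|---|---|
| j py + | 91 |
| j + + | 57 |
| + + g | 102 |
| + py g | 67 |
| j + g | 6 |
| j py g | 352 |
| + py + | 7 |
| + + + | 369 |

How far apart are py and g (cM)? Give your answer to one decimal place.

19.6 cM

The two rarest classes, j + g and + py +, are the double crossovers. Comparing them with the parentals, only the py allele has switched, so py is the middle locus and the order is j – py – g.
Crossovers in the py–g interval produce the single-crossover classes j py + and + + g (91 + 102 = 193) plus the double crossovers (13).
RF(py–g) = (193 + 13) / 1051 = 206/1051 = 0.1960 → 19.6 cM.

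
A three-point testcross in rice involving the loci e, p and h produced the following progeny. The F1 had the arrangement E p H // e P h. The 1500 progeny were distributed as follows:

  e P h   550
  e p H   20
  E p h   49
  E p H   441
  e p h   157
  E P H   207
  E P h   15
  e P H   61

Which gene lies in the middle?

e

The two rarest classes, e p H and E P h, are the double crossovers. Comparing them with the parentals, only the e allele has switched, so e is the middle locus and the order is h – e – p.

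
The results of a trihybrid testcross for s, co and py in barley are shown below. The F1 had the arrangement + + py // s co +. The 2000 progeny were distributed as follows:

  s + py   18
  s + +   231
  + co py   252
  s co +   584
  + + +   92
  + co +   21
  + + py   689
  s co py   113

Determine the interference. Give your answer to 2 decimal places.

0.39

The two rarest classes, s + py and + co +, are the double crossovers. Comparing them with the parentals, only the s allele has switched, so s is the middle locus and the order is co – s – py.
co–s: (483 + 39)/2000 = 0.2610; s–py: (205 + 39)/2000 = 0.1220.
Expected DCO frequency = 0.2610 × 0.1220 ≈ 0.03184; observed = 39/2000 ≈ 0.01950.
Coefficient of coincidence = 0.01950/0.03184 ≈ 0.61; interference = 1 − 0.61 = 0.39.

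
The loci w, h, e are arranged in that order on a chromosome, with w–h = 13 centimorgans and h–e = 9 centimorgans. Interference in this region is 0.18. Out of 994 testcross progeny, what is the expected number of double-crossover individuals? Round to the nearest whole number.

Map distances give recombination frequencies of 0.130 and 0.090 for the two intervals.
With interference 0.18 (so coincidence = 0.82), expected double-crossover frequency = 0.130 × 0.090 × 0.82 = 0.00959.
Expected number = 0.00959 × 994 = 9.54 ≈ 10.

10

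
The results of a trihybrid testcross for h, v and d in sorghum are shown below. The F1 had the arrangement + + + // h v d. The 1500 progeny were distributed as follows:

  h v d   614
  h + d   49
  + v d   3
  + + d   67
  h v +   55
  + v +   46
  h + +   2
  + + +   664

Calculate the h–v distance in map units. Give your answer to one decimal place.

The two rarest classes, h + + and + v d, are the double crossovers. Comparing them with the parentals, only the h allele has switched, so h is the middle locus and the order is d – h – v.
Crossovers in the h–v interval produce the single-crossover classes + v + and h + d (46 + 49 = 95) plus the double crossovers (5).
RF(h–v) = (95 + 5) / 1500 = 100/1500 = 0.0667 → 6.7 map units.

6.7 map units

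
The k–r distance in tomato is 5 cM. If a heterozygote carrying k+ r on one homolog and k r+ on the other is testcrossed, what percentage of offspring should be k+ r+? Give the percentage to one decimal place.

A map distance of 5 cM corresponds to a recombination frequency of 0.050.
The F1 is k+ r / k r+, so k+ r+ is a recombinant gamete class with expected frequency r/2 = 0.050/2 = 0.0250.
That is 0.0250 = 2.5% of the progeny.

2.5%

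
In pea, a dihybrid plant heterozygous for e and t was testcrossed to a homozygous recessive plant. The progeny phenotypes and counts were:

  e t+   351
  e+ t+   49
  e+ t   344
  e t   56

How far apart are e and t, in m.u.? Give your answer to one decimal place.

13.1 m.u.

The two most frequent classes, e+ t (344) and e t+ (351), are the parental types, so the F1 was e+ t / e t+.
The recombinant classes are e+ t+ and e t: 49 + 56 = 105.
Recombination frequency = 105/800 = 0.1313 ≈ 13.1%, i.e. 13.1 m.u.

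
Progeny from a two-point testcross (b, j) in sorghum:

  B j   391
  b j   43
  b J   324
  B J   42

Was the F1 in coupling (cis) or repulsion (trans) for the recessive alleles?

trans

The two most frequent classes are B j (391) and b J (324); these are the parental (non-recombinant) types.
So the F1 carried B j on one chromosome and b J on the other — the recessive alleles are on opposite chromosomes (trans / repulsion).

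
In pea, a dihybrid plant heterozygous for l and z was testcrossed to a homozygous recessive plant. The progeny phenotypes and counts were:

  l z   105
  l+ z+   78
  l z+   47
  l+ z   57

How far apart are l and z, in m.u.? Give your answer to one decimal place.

The two most frequent classes, l+ z+ (78) and l z (105), are the parental types, so the F1 was l+ z+ / l z.
The recombinant classes are l+ z and l z+: 57 + 47 = 104.
Recombination frequency = 104/287 = 0.3624 ≈ 36.2%, i.e. 36.2 m.u.

36.2 m.u.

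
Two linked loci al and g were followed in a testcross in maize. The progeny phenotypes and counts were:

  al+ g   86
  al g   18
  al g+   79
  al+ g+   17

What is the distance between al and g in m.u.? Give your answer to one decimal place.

17.5 m.u.

The two most frequent classes, al+ g (86) and al g+ (79), are the parental types, so the F1 was al+ g / al g+.
The recombinant classes are al+ g+ and al g: 17 + 18 = 35.
Recombination frequency = 35/200 = 0.1750 ≈ 17.5%, i.e. 17.5 m.u.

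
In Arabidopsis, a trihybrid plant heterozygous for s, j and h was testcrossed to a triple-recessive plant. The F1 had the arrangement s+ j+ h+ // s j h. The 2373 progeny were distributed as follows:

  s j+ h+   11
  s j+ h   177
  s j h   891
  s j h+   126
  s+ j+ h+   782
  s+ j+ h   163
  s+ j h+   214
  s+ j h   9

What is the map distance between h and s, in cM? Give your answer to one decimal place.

13.0 cM

The two rarest classes, s j+ h+ and s+ j h, are the double crossovers. Comparing them with the parentals, only the s allele has switched, so s is the middle locus and the order is h – s – j.
Crossovers in the h–s interval produce the single-crossover classes s+ j+ h and s j h+ (163 + 126 = 289) plus the double crossovers (20).
RF(h–s) = (289 + 20) / 2373 = 309/2373 = 0.1302 → 13.0 cM.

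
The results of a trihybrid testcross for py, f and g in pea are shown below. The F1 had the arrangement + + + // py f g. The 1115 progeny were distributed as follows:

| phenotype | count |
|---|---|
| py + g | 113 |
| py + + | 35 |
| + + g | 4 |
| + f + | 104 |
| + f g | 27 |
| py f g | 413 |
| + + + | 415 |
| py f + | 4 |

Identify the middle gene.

g

The two rarest classes, + + g and py f +, are the double crossovers. Comparing them with the parentals, only the g allele has switched, so g is the middle locus and the order is f – g – py.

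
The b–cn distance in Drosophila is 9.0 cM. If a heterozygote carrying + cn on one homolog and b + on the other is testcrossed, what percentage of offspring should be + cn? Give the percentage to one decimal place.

45.5%

A map distance of 9.0 cM corresponds to a recombination frequency of 0.090.
The F1 is + cn / b +, so + cn is a parental gamete class with expected frequency (1 − r)/2 = 0.910/2 = 0.4550.
That is 0.4550 = 45.5% of the progeny.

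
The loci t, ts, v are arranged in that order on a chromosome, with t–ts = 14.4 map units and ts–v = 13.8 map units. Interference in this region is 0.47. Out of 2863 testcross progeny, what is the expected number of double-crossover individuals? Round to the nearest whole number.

Map distances give recombination frequencies of 0.144 and 0.138 for the two intervals.
With interference 0.47 (so coincidence = 0.53), expected double-crossover frequency = 0.144 × 0.138 × 0.53 = 0.01053.
Expected number = 0.01053 × 2863 = 30.15 ≈ 30.

30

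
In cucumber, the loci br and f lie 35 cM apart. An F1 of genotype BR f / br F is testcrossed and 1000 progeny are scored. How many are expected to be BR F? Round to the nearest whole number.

175

A map distance of 35 cM corresponds to a recombination frequency of 0.350.
The F1 is BR f / br F, so BR F is a recombinant gamete class with expected frequency r/2 = 0.350/2 = 0.1750.
Expected number = 0.1750 × 1000 = 175.00 ≈ 175.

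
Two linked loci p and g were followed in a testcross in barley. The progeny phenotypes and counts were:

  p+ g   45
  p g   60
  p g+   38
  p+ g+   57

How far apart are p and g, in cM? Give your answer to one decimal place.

41.5 cM

The two most frequent classes, p+ g+ (57) and p g (60), are the parental types, so the F1 was p+ g+ / p g.
The recombinant classes are p+ g and p g+: 45 + 38 = 83.
Recombination frequency = 83/200 = 0.4150 ≈ 41.5%, i.e. 41.5 cM.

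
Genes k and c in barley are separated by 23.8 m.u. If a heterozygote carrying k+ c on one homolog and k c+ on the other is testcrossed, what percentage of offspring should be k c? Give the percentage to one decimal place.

11.9%

A map distance of 23.8 m.u. corresponds to a recombination frequency of 0.238.
The F1 is k+ c / k c+, so k c is a recombinant gamete class with expected frequency r/2 = 0.238/2 = 0.1190.
That is 0.1190 = 11.9% of the progeny.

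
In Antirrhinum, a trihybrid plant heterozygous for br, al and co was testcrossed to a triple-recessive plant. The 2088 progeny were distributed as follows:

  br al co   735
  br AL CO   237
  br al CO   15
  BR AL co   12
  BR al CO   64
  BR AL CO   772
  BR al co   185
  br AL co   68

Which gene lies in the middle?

co

The two most frequent reciprocal classes, br al co and BR AL CO, are the parental types, so the F1 was br al co / BR AL CO.
The two rarest classes, br al CO and BR AL co, are the double crossovers. Comparing them with the parentals, only the co allele has switched, so co is the middle locus and the order is br – co – al.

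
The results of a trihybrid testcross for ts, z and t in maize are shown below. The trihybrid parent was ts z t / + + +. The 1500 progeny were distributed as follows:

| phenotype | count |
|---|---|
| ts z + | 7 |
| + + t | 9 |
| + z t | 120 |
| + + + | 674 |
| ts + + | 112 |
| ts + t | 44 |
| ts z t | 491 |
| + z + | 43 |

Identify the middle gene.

The two rarest classes, ts z + and + + t, are the double crossovers. Comparing them with the parentals, only the t allele has switched, so t is the middle locus and the order is ts – t – z.

t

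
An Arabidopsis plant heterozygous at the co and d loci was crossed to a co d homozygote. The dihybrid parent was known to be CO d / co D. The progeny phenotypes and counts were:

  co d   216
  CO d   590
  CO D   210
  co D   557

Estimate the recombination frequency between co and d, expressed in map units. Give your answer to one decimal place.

27.1 map units

The recombinant classes are CO D and co d: 210 + 216 = 426.
Recombination frequency = 426/1573 = 0.2708 ≈ 27.1%, i.e. 27.1 map units.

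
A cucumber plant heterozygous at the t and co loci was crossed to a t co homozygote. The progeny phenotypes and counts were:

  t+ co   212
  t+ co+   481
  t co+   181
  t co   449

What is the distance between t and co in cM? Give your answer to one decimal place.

The two most frequent classes, t+ co+ (481) and t co (449), are the parental types, so the F1 was t+ co+ / t co.
The recombinant classes are t+ co and t co+: 212 + 181 = 393.
Recombination frequency = 393/1323 = 0.2971 ≈ 29.7%, i.e. 29.7 cM.

29.7 cM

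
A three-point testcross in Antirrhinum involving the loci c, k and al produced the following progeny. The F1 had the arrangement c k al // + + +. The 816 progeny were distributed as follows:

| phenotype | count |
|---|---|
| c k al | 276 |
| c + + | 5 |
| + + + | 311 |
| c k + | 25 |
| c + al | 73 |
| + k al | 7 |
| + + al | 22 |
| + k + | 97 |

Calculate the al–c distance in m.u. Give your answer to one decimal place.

7.2 m.u.

The two rarest classes, + k al and c + +, are the double crossovers. Comparing them with the parentals, only the c allele has switched, so c is the middle locus and the order is k – c – al.
Crossovers in the c–al interval produce the single-crossover classes c k + and + + al (25 + 22 = 47) plus the double crossovers (12).
RF(c–al) = (47 + 12) / 816 = 59/816 = 0.0723 → 7.2 m.u.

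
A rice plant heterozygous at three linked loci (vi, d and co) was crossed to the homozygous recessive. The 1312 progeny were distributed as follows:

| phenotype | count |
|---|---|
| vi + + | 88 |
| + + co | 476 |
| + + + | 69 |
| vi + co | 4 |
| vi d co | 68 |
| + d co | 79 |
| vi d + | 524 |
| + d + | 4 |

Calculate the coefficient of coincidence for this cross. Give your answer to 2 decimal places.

0.41

The two most frequent reciprocal classes, + + co and vi d +, are the parental types, so the F1 was + + co / vi d +.
The two rarest classes, vi + co and + d +, are the double crossovers. Comparing them with the parentals, only the vi allele has switched, so vi is the middle locus and the order is co – vi – d.
co–vi: (137 + 8)/1312 = 0.1105; vi–d: (167 + 8)/1312 = 0.1334.
Expected DCO frequency = 0.1105 × 0.1334 ≈ 0.01474; observed = 8/1312 ≈ 0.00610.
Coefficient of coincidence = 0.00610/0.01474 ≈ 0.41.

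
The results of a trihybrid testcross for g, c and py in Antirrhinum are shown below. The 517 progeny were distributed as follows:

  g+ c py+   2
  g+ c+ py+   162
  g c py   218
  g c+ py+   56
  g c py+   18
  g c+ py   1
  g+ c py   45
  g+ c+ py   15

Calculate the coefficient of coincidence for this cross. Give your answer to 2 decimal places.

0.41

The two most frequent reciprocal classes, g c py and g+ c+ py+, are the parental types, so the F1 was g c py / g+ c+ py+.
The two rarest classes, g c+ py and g+ c py+, are the double crossovers. Comparing them with the parentals, only the c allele has switched, so c is the middle locus and the order is g – c – py.
g–c: (101 + 3)/517 = 0.2012; c–py: (33 + 3)/517 = 0.0696.
Expected DCO frequency = 0.2012 × 0.0696 ≈ 0.01400; observed = 3/517 ≈ 0.00580.
Coefficient of coincidence = 0.00580/0.01400 ≈ 0.41.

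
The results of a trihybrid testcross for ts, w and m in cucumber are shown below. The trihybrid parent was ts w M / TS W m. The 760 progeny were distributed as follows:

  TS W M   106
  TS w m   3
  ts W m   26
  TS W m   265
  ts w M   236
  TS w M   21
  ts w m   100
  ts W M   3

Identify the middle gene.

The two rarest classes, ts W M and TS w m, are the double crossovers. Comparing them with the parentals, only the w allele has switched, so w is the middle locus and the order is m – w – ts.

w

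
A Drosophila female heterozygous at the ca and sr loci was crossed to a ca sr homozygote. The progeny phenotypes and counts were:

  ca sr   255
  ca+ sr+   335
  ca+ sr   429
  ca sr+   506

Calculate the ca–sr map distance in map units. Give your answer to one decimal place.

38.7 map units

The two most frequent classes, ca+ sr (429) and ca sr+ (506), are the parental types, so the F1 was ca+ sr / ca sr+.
The recombinant classes are ca+ sr+ and ca sr: 335 + 255 = 590.
Recombination frequency = 590/1525 = 0.3869 ≈ 38.7%, i.e. 38.7 map units.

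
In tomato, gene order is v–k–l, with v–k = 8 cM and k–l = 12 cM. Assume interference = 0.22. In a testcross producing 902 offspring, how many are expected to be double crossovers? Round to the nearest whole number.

7

Map distances give recombination frequencies of 0.080 and 0.120 for the two intervals.
With interference 0.22 (so coincidence = 0.78), expected double-crossover frequency = 0.080 × 0.120 × 0.78 = 0.00749.
Expected number = 0.00749 × 902 = 6.75 ≈ 7.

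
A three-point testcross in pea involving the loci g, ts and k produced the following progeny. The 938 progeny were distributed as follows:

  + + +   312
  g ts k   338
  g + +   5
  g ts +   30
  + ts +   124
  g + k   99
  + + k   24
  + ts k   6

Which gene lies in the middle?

The two most frequent reciprocal classes, + + + and g ts k, are the parental types, so the F1 was + + + / g ts k.
The two rarest classes, g + + and + ts k, are the double crossovers. Comparing them with the parentals, only the g allele has switched, so g is the middle locus and the order is k – g – ts.

g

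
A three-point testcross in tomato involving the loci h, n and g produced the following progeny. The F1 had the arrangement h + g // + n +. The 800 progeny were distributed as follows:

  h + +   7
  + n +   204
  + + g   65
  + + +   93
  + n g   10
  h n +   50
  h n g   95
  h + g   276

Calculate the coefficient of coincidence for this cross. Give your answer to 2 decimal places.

The two rarest classes, h + + and + n g, are the double crossovers. Comparing them with the parentals, only the g allele has switched, so g is the middle locus and the order is h – g – n.
h–g: (115 + 17)/800 = 0.1650; g–n: (188 + 17)/800 = 0.2562.
Expected DCO frequency = 0.1650 × 0.2562 ≈ 0.04227; observed = 17/800 ≈ 0.02125.
Coefficient of coincidence = 0.02125/0.04227 ≈ 0.50.

0.50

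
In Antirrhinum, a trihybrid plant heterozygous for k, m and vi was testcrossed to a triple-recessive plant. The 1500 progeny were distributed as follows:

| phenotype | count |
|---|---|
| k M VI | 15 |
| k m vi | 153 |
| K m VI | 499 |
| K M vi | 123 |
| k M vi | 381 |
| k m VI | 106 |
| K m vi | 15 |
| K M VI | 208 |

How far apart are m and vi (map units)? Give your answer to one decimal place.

26.1 map units

The two most frequent reciprocal classes, k M vi and K m VI, are the parental types, so the F1 was k M vi / K m VI.
The two rarest classes, k M VI and K m vi, are the double crossovers. Comparing them with the parentals, only the vi allele has switched, so vi is the middle locus and the order is k – vi – m.
Crossovers in the vi–m interval produce the single-crossover classes k m vi and K M VI (153 + 208 = 361) plus the double crossovers (30).
RF(vi–m) = (361 + 30) / 1500 = 391/1500 = 0.2607 → 26.1 map units.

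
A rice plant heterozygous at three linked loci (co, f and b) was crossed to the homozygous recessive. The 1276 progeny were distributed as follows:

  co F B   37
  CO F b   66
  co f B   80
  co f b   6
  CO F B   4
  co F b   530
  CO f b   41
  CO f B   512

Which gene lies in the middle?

The two most frequent reciprocal classes, co F b and CO f B, are the parental types, so the F1 was co F b / CO f B.
The two rarest classes, co f b and CO F B, are the double crossovers. Comparing them with the parentals, only the f allele has switched, so f is the middle locus and the order is b – f – co.

f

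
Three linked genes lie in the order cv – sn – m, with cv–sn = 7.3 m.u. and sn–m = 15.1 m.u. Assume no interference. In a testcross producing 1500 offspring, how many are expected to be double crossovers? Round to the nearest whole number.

17

Map distances give recombination frequencies of 0.073 and 0.151 for the two intervals.
With no interference, expected double-crossover frequency = 0.073 × 0.151 = 0.01102.
Expected number = 0.01102 × 1500 = 16.53 ≈ 17.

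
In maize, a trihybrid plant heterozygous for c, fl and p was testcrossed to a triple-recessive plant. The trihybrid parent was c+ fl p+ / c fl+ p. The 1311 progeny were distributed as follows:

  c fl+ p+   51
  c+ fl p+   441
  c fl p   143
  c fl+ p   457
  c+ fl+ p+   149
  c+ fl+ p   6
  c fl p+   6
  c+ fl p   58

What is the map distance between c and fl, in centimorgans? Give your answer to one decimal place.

23.2 centimorgans

The two rarest classes, c fl p+ and c+ fl+ p, are the double crossovers. Comparing them with the parentals, only the c allele has switched, so c is the middle locus and the order is p – c – fl.
Crossovers in the c–fl interval produce the single-crossover classes c+ fl+ p+ and c fl p (149 + 143 = 292) plus the double crossovers (12).
RF(c–fl) = (292 + 12) / 1311 = 304/1311 = 0.2319 → 23.2 centimorgans.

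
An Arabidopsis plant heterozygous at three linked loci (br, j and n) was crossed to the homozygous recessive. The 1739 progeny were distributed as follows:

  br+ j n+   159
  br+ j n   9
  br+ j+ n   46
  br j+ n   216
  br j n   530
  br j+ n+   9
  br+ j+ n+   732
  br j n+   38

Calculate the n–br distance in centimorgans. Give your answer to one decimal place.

The two most frequent reciprocal classes, br+ j+ n+ and br j n, are the parental types, so the F1 was br+ j+ n+ / br j n.
The two rarest classes, br j+ n+ and br+ j n, are the double crossovers. Comparing them with the parentals, only the br allele has switched, so br is the middle locus and the order is j – br – n.
Crossovers in the br–n interval produce the single-crossover classes br+ j+ n and br j n+ (46 + 38 = 84) plus the double crossovers (18).
RF(br–n) = (84 + 18) / 1739 = 102/1739 = 0.0587 → 5.9 centimorgans.

5.9 centimorgans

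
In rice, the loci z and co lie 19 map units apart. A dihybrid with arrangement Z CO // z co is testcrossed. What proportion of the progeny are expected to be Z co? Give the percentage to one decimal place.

A map distance of 19 map units corresponds to a recombination frequency of 0.190.
The F1 is Z CO / z co, so Z co is a recombinant gamete class with expected frequency r/2 = 0.190/2 = 0.0950.
That is 0.0950 = 9.5% of the progeny.

9.5%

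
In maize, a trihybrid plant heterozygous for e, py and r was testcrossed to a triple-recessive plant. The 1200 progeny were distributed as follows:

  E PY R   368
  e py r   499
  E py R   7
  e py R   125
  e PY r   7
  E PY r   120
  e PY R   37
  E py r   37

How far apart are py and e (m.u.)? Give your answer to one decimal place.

The two most frequent reciprocal classes, e py r and E PY R, are the parental types, so the F1 was e py r / E PY R.
The two rarest classes, e PY r and E py R, are the double crossovers. Comparing them with the parentals, only the py allele has switched, so py is the middle locus and the order is e – py – r.
Crossovers in the e–py interval produce the single-crossover classes E py r and e PY R (37 + 37 = 74) plus the double crossovers (14).
RF(e–py) = (74 + 14) / 1200 = 88/1200 = 0.0733 → 7.3 m.u.

7.3 m.u.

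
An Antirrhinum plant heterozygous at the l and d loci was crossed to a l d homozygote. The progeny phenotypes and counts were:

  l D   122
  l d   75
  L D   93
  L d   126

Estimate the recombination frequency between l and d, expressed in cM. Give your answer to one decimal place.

40.4 cM

The two most frequent classes, L d (126) and l D (122), are the parental types, so the F1 was L d / l D.
The recombinant classes are L D and l d: 93 + 75 = 168.
Recombination frequency = 168/416 = 0.4038 ≈ 40.4%, i.e. 40.4 cM.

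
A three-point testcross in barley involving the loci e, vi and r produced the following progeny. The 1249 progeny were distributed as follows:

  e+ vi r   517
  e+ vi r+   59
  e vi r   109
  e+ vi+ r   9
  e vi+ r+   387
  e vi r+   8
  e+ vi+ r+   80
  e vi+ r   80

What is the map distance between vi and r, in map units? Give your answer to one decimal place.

12.5 map units

The two most frequent reciprocal classes, e+ vi r and e vi+ r+, are the parental types, so the F1 was e+ vi r / e vi+ r+.
The two rarest classes, e+ vi+ r and e vi r+, are the double crossovers. Comparing them with the parentals, only the vi allele has switched, so vi is the middle locus and the order is e – vi – r.
Crossovers in the vi–r interval produce the single-crossover classes e+ vi r+ and e vi+ r (59 + 80 = 139) plus the double crossovers (17).
RF(vi–r) = (139 + 17) / 1249 = 156/1249 = 0.1249 → 12.5 map units.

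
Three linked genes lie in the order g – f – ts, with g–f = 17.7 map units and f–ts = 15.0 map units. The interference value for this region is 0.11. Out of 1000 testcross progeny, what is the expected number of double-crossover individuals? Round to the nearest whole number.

24

Map distances give recombination frequencies of 0.177 and 0.150 for the two intervals.
With interference 0.11 (so coincidence = 0.89), expected double-crossover frequency = 0.177 × 0.150 × 0.89 = 0.02363.
Expected number = 0.02363 × 1000 = 23.63 ≈ 24.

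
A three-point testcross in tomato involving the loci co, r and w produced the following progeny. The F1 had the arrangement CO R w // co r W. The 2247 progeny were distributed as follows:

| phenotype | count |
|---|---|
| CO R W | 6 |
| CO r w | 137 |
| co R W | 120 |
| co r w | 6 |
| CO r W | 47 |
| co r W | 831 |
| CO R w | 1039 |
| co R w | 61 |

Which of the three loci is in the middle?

The two rarest classes, CO R W and co r w, are the double crossovers. Comparing them with the parentals, only the w allele has switched, so w is the middle locus and the order is co – w – r.

w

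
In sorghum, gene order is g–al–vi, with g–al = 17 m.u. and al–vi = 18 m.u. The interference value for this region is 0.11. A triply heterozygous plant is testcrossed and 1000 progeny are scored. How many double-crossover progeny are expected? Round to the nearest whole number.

Map distances give recombination frequencies of 0.170 and 0.180 for the two intervals.
With interference 0.11 (so coincidence = 0.89), expected double-crossover frequency = 0.170 × 0.180 × 0.89 = 0.02723.
Expected number = 0.02723 × 1000 = 27.23 ≈ 27.

27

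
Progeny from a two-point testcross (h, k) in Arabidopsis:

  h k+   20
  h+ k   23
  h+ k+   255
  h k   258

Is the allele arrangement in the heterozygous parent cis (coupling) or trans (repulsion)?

cis

The two most frequent classes are h+ k+ (255) and h k (258); these are the parental (non-recombinant) types.
So the F1 carried h+ k+ on one chromosome and h k on the other — the recessive alleles are on the same chromosome (cis / coupling).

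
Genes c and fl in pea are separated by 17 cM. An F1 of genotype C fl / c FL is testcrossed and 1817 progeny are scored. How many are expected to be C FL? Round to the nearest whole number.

A map distance of 17 cM corresponds to a recombination frequency of 0.170.
The F1 is C fl / c FL, so C FL is a recombinant gamete class with expected frequency r/2 = 0.170/2 = 0.0850.
Expected number = 0.0850 × 1817 = 154.45 ≈ 154.

154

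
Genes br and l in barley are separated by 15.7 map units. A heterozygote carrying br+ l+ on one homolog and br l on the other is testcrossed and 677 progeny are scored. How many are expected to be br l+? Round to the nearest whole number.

A map distance of 15.7 map units corresponds to a recombination frequency of 0.157.
The F1 is br+ l+ / br l, so br l+ is a recombinant gamete class with expected frequency r/2 = 0.157/2 = 0.0785.
Expected number = 0.0785 × 677 = 53.14 ≈ 53.

53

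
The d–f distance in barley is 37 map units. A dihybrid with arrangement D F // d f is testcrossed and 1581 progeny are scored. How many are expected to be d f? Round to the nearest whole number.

A map distance of 37 map units corresponds to a recombination frequency of 0.370.
The F1 is D F / d f, so d f is a parental gamete class with expected frequency (1 − r)/2 = 0.630/2 = 0.3150.
Expected number = 0.3150 × 1581 = 498.01 ≈ 498.

498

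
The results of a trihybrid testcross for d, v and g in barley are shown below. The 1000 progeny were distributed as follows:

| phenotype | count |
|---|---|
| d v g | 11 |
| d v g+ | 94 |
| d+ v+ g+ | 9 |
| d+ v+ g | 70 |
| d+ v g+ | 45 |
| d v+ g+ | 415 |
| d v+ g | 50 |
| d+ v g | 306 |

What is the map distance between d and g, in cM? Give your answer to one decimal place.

The two most frequent reciprocal classes, d+ v g and d v+ g+, are the parental types, so the F1 was d+ v g / d v+ g+.
The two rarest classes, d v g and d+ v+ g+, are the double crossovers. Comparing them with the parentals, only the d allele has switched, so d is the middle locus and the order is g – d – v.
Crossovers in the g–d interval produce the single-crossover classes d+ v g+ and d v+ g (45 + 50 = 95) plus the double crossovers (20).
RF(g–d) = (95 + 20) / 1000 = 115/1000 = 0.1150 → 11.5 cM.

11.5 cM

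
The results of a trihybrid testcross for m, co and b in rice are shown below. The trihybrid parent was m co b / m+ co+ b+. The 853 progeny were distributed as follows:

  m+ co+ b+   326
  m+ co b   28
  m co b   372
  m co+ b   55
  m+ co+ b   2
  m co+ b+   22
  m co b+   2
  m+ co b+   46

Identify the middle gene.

The two rarest classes, m co b+ and m+ co+ b, are the double crossovers. Comparing them with the parentals, only the b allele has switched, so b is the middle locus and the order is co – b – m.

b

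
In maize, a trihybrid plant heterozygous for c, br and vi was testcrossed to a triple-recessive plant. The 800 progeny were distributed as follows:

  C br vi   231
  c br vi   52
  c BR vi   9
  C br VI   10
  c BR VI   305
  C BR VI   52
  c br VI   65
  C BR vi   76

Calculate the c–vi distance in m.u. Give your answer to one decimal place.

15.4 m.u.

The two most frequent reciprocal classes, C br vi and c BR VI, are the parental types, so the F1 was C br vi / c BR VI.
The two rarest classes, C br VI and c BR vi, are the double crossovers. Comparing them with the parentals, only the vi allele has switched, so vi is the middle locus and the order is c – vi – br.
Crossovers in the c–vi interval produce the single-crossover classes c br vi and C BR VI (52 + 52 = 104) plus the double crossovers (19).
RF(c–vi) = (104 + 19) / 800 = 123/800 = 0.1537 → 15.4 m.u.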